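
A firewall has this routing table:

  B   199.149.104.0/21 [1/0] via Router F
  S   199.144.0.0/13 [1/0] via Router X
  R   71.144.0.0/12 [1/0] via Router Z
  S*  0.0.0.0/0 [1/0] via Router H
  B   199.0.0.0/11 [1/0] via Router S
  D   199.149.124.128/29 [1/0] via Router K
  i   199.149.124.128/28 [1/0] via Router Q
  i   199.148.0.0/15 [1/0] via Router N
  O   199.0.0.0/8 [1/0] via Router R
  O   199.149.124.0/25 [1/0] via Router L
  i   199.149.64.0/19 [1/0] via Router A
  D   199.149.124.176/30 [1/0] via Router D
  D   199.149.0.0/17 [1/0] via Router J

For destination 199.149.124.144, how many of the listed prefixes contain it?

5

Prefixes containing 199.149.124.144:
  0.0.0.0/0 (default, matches everything)
  199.0.0.0/8 (199.0.0.0 - 199.255.255.255)
  199.144.0.0/13 (199.144.0.0 - 199.151.255.255)
  199.148.0.0/15 (199.148.0.0 - 199.149.255.255)
  199.149.0.0/17 (199.149.0.0 - 199.149.127.255)
Total matching entries: 5.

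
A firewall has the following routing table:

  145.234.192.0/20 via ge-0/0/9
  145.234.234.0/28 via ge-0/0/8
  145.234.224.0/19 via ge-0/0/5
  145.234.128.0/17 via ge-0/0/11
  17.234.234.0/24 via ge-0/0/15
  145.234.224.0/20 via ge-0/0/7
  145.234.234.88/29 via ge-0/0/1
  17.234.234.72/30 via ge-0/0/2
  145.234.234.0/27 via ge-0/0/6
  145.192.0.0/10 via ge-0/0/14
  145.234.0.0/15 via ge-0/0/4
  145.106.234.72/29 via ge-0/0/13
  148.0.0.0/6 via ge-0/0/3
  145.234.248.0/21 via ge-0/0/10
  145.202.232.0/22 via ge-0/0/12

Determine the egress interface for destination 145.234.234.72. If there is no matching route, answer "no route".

ge-0/0/7

Routes whose prefix contains 145.234.234.72:
  145.192.0.0/10 (145.192.0.0 - 145.255.255.255) -> ge-0/0/14
  145.234.0.0/15 (145.234.0.0 - 145.235.255.255) -> ge-0/0/4
  145.234.128.0/17 (145.234.128.0 - 145.234.255.255) -> ge-0/0/11
  145.234.224.0/19 (145.234.224.0 - 145.234.255.255) -> ge-0/0/5
  145.234.224.0/20 (145.234.224.0 - 145.234.239.255) -> ge-0/0/7
More-specific entries that do NOT match:
  17.234.234.72/30 (17.234.234.72 - 17.234.234.75) does not contain 145.234.234.72
  145.234.234.88/29 (145.234.234.88 - 145.234.234.95) does not contain 145.234.234.72
  145.106.234.72/29 (145.106.234.72 - 145.106.234.79) does not contain 145.234.234.72
  145.234.234.0/28 (145.234.234.0 - 145.234.234.15) does not contain 145.234.234.72
  145.234.234.0/27 (145.234.234.0 - 145.234.234.31) does not contain 145.234.234.72
  17.234.234.0/24 (17.234.234.0 - 17.234.234.255) does not contain 145.234.234.72
  145.202.232.0/22 (145.202.232.0 - 145.202.235.255) does not contain 145.234.234.72
  145.234.248.0/21 (145.234.248.0 - 145.234.255.255) does not contain 145.234.234.72
Longest matching prefix is /20 -> interface ge-0/0/7.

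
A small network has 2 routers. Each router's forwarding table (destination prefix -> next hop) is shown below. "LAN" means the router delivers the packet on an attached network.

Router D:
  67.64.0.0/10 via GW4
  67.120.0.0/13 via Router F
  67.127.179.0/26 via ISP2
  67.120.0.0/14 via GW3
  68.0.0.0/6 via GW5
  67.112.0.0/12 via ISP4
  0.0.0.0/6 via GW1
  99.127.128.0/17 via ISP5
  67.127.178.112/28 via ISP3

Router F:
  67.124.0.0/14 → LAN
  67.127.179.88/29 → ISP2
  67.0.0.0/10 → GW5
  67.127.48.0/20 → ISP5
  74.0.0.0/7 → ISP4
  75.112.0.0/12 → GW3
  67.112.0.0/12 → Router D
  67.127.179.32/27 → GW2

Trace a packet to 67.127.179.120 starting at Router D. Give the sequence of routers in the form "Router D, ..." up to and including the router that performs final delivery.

At Router D: longest match for 67.127.179.120 is 67.120.0.0/13 -> Router F
At Router F: longest match for 67.127.179.120 is 67.124.0.0/14 -> LAN

Router D, Router F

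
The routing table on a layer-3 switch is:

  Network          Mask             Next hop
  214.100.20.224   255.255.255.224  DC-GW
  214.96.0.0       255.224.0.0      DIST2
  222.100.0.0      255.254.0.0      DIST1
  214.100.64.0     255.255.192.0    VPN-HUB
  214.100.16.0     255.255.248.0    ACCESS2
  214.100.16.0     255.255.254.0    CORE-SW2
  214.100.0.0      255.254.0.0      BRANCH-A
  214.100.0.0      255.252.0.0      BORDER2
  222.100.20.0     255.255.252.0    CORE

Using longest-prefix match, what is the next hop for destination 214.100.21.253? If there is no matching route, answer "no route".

ACCESS2

Routes whose prefix contains 214.100.21.253:
  214.96.0.0/11 (214.96.0.0 - 214.127.255.255) -> DIST2
  214.100.0.0/14 (214.100.0.0 - 214.103.255.255) -> BORDER2
  214.100.0.0/15 (214.100.0.0 - 214.101.255.255) -> BRANCH-A
  214.100.16.0/21 (214.100.16.0 - 214.100.23.255) -> ACCESS2
More-specific entries that do NOT match:
  214.100.20.224/27 (214.100.20.224 - 214.100.20.255) does not contain 214.100.21.253
  214.100.16.0/23 (214.100.16.0 - 214.100.17.255) does not contain 214.100.21.253
  222.100.20.0/22 (222.100.20.0 - 222.100.23.255) does not contain 214.100.21.253
Longest matching prefix is /21 -> next hop ACCESS2.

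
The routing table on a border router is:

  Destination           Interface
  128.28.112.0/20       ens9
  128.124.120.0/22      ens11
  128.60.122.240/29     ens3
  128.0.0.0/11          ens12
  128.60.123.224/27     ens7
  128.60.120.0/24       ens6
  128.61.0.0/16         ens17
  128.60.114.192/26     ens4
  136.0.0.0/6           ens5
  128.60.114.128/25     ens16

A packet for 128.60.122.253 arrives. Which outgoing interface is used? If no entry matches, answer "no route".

no route

No entry's prefix contains 128.60.122.253; there is no default route.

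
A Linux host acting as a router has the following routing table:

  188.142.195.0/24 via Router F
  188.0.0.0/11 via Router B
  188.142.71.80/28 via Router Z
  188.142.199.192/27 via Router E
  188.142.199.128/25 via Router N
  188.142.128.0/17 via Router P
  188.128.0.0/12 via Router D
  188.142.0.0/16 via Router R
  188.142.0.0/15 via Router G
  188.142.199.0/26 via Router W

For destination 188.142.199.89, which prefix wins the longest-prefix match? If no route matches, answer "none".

Entries matching 188.142.199.89:
  188.128.0.0/12 (188.128.0.0 - 188.143.255.255)
  188.142.0.0/15 (188.142.0.0 - 188.143.255.255)
  188.142.0.0/16 (188.142.0.0 - 188.142.255.255)
  188.142.128.0/17 (188.142.128.0 - 188.142.255.255)
Most specific is 188.142.128.0/17.

188.142.128.0/17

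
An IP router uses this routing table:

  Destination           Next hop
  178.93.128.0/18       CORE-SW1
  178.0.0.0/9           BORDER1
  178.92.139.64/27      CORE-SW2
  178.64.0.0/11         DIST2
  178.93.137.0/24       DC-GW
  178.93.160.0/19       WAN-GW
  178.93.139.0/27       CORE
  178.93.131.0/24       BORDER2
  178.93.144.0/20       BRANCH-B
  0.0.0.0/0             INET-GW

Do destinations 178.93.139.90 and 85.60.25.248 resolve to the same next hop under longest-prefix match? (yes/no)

178.93.139.90: longest match 178.93.128.0/18 -> CORE-SW1
85.60.25.248: longest match 0.0.0.0/0 -> INET-GW

no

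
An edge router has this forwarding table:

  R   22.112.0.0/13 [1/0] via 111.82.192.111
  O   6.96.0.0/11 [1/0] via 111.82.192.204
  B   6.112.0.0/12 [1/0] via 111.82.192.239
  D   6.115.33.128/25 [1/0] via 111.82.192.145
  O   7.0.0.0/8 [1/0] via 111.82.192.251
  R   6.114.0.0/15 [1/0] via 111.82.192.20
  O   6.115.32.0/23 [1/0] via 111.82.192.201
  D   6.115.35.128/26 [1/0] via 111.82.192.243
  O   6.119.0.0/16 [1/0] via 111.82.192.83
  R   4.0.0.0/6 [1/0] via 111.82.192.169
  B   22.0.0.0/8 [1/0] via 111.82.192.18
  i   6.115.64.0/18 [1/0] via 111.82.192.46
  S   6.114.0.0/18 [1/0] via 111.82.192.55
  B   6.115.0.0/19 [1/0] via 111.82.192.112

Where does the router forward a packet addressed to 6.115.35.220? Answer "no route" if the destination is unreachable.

111.82.192.20

Routes whose prefix contains 6.115.35.220:
  4.0.0.0/6 (4.0.0.0 - 7.255.255.255) -> 111.82.192.169
  6.96.0.0/11 (6.96.0.0 - 6.127.255.255) -> 111.82.192.204
  6.112.0.0/12 (6.112.0.0 - 6.127.255.255) -> 111.82.192.239
  6.114.0.0/15 (6.114.0.0 - 6.115.255.255) -> 111.82.192.20
More-specific entries that do NOT match:
  6.115.35.128/26 (6.115.35.128 - 6.115.35.191) does not contain 6.115.35.220
  6.115.33.128/25 (6.115.33.128 - 6.115.33.255) does not contain 6.115.35.220
  6.115.32.0/23 (6.115.32.0 - 6.115.33.255) does not contain 6.115.35.220
  6.115.0.0/19 (6.115.0.0 - 6.115.31.255) does not contain 6.115.35.220
  6.115.64.0/18 (6.115.64.0 - 6.115.127.255) does not contain 6.115.35.220
  6.114.0.0/18 (6.114.0.0 - 6.114.63.255) does not contain 6.115.35.220
  6.119.0.0/16 (6.119.0.0 - 6.119.255.255) does not contain 6.115.35.220
Longest matching prefix is /15 -> next hop 111.82.192.20.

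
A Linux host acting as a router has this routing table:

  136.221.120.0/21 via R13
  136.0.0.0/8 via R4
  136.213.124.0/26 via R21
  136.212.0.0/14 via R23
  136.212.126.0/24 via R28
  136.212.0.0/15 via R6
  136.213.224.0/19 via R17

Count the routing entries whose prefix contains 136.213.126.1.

3

Prefixes containing 136.213.126.1:
  136.0.0.0/8 (136.0.0.0 - 136.255.255.255)
  136.212.0.0/14 (136.212.0.0 - 136.215.255.255)
  136.212.0.0/15 (136.212.0.0 - 136.213.255.255)
Total matching entries: 3.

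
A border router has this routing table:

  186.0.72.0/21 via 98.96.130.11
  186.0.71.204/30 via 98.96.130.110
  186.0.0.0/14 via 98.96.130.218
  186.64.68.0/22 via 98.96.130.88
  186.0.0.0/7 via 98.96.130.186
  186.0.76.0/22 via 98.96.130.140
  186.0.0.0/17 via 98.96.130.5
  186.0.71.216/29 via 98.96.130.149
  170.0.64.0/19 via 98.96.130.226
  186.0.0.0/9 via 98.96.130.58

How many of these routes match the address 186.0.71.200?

4

Prefixes containing 186.0.71.200:
  186.0.0.0/7 (186.0.0.0 - 187.255.255.255)
  186.0.0.0/9 (186.0.0.0 - 186.127.255.255)
  186.0.0.0/14 (186.0.0.0 - 186.3.255.255)
  186.0.0.0/17 (186.0.0.0 - 186.0.127.255)
Total matching entries: 4.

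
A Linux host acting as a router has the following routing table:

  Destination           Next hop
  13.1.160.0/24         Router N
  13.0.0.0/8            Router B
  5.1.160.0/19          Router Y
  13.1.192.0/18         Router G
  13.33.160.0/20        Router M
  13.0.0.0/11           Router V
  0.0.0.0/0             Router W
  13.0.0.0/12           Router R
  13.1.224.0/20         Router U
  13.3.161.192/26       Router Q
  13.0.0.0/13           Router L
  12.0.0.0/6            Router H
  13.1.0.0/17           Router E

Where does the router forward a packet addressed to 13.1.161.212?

Router L

Routes whose prefix contains 13.1.161.212:
  0.0.0.0/0 (default, matches everything) -> Router W
  12.0.0.0/6 (12.0.0.0 - 15.255.255.255) -> Router H
  13.0.0.0/8 (13.0.0.0 - 13.255.255.255) -> Router B
  13.0.0.0/11 (13.0.0.0 - 13.31.255.255) -> Router V
  13.0.0.0/12 (13.0.0.0 - 13.15.255.255) -> Router R
  13.0.0.0/13 (13.0.0.0 - 13.7.255.255) -> Router L
More-specific entries that do NOT match:
  13.3.161.192/26 (13.3.161.192 - 13.3.161.255) does not contain 13.1.161.212
  13.1.160.0/24 (13.1.160.0 - 13.1.160.255) does not contain 13.1.161.212
  13.33.160.0/20 (13.33.160.0 - 13.33.175.255) does not contain 13.1.161.212
  13.1.224.0/20 (13.1.224.0 - 13.1.239.255) does not contain 13.1.161.212
  5.1.160.0/19 (5.1.160.0 - 5.1.191.255) does not contain 13.1.161.212
  13.1.192.0/18 (13.1.192.0 - 13.1.255.255) does not contain 13.1.161.212
  13.1.0.0/17 (13.1.0.0 - 13.1.127.255) does not contain 13.1.161.212
Longest matching prefix is /13 -> next hop Router L.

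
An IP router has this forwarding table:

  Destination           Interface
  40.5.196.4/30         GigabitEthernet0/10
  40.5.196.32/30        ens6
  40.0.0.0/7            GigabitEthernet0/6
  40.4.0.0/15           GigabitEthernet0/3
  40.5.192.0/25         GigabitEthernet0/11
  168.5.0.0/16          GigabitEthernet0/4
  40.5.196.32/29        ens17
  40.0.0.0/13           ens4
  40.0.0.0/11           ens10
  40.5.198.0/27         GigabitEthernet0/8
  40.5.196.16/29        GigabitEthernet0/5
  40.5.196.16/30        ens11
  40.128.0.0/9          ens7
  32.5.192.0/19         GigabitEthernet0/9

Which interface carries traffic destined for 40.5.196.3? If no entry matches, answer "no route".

GigabitEthernet0/3

Routes whose prefix contains 40.5.196.3:
  40.0.0.0/7 (40.0.0.0 - 41.255.255.255) -> GigabitEthernet0/6
  40.0.0.0/11 (40.0.0.0 - 40.31.255.255) -> ens10
  40.0.0.0/13 (40.0.0.0 - 40.7.255.255) -> ens4
  40.4.0.0/15 (40.4.0.0 - 40.5.255.255) -> GigabitEthernet0/3
More-specific entries that do NOT match:
  40.5.196.4/30 (40.5.196.4 - 40.5.196.7) does not contain 40.5.196.3
  40.5.196.32/30 (40.5.196.32 - 40.5.196.35) does not contain 40.5.196.3
  40.5.196.16/30 (40.5.196.16 - 40.5.196.19) does not contain 40.5.196.3
  40.5.196.32/29 (40.5.196.32 - 40.5.196.39) does not contain 40.5.196.3
  40.5.196.16/29 (40.5.196.16 - 40.5.196.23) does not contain 40.5.196.3
  40.5.198.0/27 (40.5.198.0 - 40.5.198.31) does not contain 40.5.196.3
  40.5.192.0/25 (40.5.192.0 - 40.5.192.127) does not contain 40.5.196.3
  32.5.192.0/19 (32.5.192.0 - 32.5.223.255) does not contain 40.5.196.3
  168.5.0.0/16 (168.5.0.0 - 168.5.255.255) does not contain 40.5.196.3
Longest matching prefix is /15 -> interface GigabitEthernet0/3.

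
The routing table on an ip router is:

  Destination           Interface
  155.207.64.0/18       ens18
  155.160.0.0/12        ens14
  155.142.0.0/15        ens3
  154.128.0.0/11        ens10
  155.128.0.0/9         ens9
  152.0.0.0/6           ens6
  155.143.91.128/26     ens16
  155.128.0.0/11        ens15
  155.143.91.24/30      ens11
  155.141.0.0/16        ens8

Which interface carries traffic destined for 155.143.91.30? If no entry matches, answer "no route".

ens3

Routes whose prefix contains 155.143.91.30:
  152.0.0.0/6 (152.0.0.0 - 155.255.255.255) -> ens6
  155.128.0.0/9 (155.128.0.0 - 155.255.255.255) -> ens9
  155.128.0.0/11 (155.128.0.0 - 155.159.255.255) -> ens15
  155.142.0.0/15 (155.142.0.0 - 155.143.255.255) -> ens3
More-specific entries that do NOT match:
  155.143.91.24/30 (155.143.91.24 - 155.143.91.27) does not contain 155.143.91.30
  155.143.91.128/26 (155.143.91.128 - 155.143.91.191) does not contain 155.143.91.30
  155.207.64.0/18 (155.207.64.0 - 155.207.127.255) does not contain 155.143.91.30
  155.141.0.0/16 (155.141.0.0 - 155.141.255.255) does not contain 155.143.91.30
Longest matching prefix is /15 -> interface ens3.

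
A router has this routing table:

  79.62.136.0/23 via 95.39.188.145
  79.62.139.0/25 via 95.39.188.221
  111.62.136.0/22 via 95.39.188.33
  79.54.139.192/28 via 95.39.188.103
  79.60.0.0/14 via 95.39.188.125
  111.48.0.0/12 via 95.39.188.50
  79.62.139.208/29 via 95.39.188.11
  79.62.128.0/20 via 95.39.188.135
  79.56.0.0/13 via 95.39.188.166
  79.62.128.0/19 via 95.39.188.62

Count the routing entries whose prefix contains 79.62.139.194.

4

Prefixes containing 79.62.139.194:
  79.56.0.0/13 (79.56.0.0 - 79.63.255.255)
  79.60.0.0/14 (79.60.0.0 - 79.63.255.255)
  79.62.128.0/19 (79.62.128.0 - 79.62.159.255)
  79.62.128.0/20 (79.62.128.0 - 79.62.143.255)
Total matching entries: 4.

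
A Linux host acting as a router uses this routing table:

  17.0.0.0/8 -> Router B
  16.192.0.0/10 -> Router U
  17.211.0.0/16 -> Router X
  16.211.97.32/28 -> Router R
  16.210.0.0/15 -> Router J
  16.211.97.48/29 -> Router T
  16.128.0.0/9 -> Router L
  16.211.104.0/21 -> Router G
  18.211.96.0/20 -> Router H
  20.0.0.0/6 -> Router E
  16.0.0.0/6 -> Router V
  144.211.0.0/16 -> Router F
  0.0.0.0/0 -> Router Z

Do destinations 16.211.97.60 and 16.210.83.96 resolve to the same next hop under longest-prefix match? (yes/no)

yes

16.211.97.60: longest match 16.210.0.0/15 -> Router J
16.210.83.96: longest match 16.210.0.0/15 -> Router J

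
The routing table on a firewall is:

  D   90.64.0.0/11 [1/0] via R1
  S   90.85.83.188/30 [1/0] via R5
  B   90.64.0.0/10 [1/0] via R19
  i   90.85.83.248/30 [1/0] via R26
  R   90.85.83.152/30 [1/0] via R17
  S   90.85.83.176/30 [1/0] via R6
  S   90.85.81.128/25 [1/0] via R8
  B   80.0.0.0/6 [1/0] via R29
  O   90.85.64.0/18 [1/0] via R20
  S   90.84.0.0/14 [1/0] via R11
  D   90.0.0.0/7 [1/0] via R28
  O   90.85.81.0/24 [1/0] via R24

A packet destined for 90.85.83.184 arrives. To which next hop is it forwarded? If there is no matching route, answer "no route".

R20

Routes whose prefix contains 90.85.83.184:
  90.0.0.0/7 (90.0.0.0 - 91.255.255.255) -> R28
  90.64.0.0/10 (90.64.0.0 - 90.127.255.255) -> R19
  90.64.0.0/11 (90.64.0.0 - 90.95.255.255) -> R1
  90.84.0.0/14 (90.84.0.0 - 90.87.255.255) -> R11
  90.85.64.0/18 (90.85.64.0 - 90.85.127.255) -> R20
More-specific entries that do NOT match:
  90.85.83.188/30 (90.85.83.188 - 90.85.83.191) does not contain 90.85.83.184
  90.85.83.248/30 (90.85.83.248 - 90.85.83.251) does not contain 90.85.83.184
  90.85.83.152/30 (90.85.83.152 - 90.85.83.155) does not contain 90.85.83.184
  90.85.83.176/30 (90.85.83.176 - 90.85.83.179) does not contain 90.85.83.184
  90.85.81.128/25 (90.85.81.128 - 90.85.81.255) does not contain 90.85.83.184
  90.85.81.0/24 (90.85.81.0 - 90.85.81.255) does not contain 90.85.83.184
Longest matching prefix is /18 -> next hop R20.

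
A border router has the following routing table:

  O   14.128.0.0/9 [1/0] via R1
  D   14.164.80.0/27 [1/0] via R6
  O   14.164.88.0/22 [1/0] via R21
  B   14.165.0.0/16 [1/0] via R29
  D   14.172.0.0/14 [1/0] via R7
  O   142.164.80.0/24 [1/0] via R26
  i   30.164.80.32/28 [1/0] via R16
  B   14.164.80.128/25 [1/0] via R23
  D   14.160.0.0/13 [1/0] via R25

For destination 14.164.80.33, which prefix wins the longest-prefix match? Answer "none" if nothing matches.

14.160.0.0/13

Entries matching 14.164.80.33:
  14.128.0.0/9 (14.128.0.0 - 14.255.255.255)
  14.160.0.0/13 (14.160.0.0 - 14.167.255.255)
Most specific is 14.160.0.0/13.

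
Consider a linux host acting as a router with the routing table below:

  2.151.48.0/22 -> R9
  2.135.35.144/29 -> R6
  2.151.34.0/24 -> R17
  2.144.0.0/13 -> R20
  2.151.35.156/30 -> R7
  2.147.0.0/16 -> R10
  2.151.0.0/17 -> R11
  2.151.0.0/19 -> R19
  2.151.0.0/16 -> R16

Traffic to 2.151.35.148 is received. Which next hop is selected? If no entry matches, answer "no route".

Routes whose prefix contains 2.151.35.148:
  2.144.0.0/13 (2.144.0.0 - 2.151.255.255) -> R20
  2.151.0.0/16 (2.151.0.0 - 2.151.255.255) -> R16
  2.151.0.0/17 (2.151.0.0 - 2.151.127.255) -> R11
More-specific entries that do NOT match:
  2.151.35.156/30 (2.151.35.156 - 2.151.35.159) does not contain 2.151.35.148
  2.135.35.144/29 (2.135.35.144 - 2.135.35.151) does not contain 2.151.35.148
  2.151.34.0/24 (2.151.34.0 - 2.151.34.255) does not contain 2.151.35.148
  2.151.48.0/22 (2.151.48.0 - 2.151.51.255) does not contain 2.151.35.148
  2.151.0.0/19 (2.151.0.0 - 2.151.31.255) does not contain 2.151.35.148
Longest matching prefix is /17 -> next hop R11.

R11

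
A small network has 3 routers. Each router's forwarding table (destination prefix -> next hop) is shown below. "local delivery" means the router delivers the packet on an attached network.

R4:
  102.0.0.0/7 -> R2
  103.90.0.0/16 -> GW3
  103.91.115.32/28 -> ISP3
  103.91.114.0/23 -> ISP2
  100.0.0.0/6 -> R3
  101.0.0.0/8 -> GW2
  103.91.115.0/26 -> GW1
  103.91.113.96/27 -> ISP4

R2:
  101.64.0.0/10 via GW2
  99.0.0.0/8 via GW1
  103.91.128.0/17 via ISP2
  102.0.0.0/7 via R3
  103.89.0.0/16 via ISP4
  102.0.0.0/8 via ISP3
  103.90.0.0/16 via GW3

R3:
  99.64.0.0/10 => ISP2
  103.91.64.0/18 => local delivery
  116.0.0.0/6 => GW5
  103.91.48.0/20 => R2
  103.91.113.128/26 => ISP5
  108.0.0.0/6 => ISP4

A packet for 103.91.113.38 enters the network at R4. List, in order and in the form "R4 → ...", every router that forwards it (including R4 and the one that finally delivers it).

At R4: longest match for 103.91.113.38 is 102.0.0.0/7 -> R2
At R2: longest match for 103.91.113.38 is 102.0.0.0/7 -> R3
At R3: longest match for 103.91.113.38 is 103.91.64.0/18 -> local delivery

R4 → R2 → R3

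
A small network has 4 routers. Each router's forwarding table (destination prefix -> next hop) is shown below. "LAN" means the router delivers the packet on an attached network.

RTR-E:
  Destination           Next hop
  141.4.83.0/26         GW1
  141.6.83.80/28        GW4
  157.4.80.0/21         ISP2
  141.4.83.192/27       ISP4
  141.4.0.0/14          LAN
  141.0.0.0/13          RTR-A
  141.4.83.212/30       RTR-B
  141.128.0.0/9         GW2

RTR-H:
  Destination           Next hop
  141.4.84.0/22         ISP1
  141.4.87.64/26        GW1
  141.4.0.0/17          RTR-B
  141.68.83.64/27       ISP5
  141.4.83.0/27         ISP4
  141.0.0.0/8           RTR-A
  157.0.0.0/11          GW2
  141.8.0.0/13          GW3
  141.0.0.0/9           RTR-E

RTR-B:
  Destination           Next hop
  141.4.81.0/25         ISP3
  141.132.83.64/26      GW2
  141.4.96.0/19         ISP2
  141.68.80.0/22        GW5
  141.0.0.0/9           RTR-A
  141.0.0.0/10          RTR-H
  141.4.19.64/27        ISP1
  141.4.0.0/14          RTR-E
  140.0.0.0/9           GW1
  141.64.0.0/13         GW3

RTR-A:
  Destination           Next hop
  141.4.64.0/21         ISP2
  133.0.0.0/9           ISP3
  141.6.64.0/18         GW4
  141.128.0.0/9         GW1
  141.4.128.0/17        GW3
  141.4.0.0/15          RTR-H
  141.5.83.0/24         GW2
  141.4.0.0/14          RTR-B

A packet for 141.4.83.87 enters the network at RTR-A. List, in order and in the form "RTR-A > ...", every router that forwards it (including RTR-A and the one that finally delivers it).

RTR-A > RTR-H > RTR-B > RTR-E

At RTR-A: longest match for 141.4.83.87 is 141.4.0.0/15 -> RTR-H
At RTR-H: longest match for 141.4.83.87 is 141.4.0.0/17 -> RTR-B
At RTR-B: longest match for 141.4.83.87 is 141.4.0.0/14 -> RTR-E
At RTR-E: longest match for 141.4.83.87 is 141.4.0.0/14 -> LAN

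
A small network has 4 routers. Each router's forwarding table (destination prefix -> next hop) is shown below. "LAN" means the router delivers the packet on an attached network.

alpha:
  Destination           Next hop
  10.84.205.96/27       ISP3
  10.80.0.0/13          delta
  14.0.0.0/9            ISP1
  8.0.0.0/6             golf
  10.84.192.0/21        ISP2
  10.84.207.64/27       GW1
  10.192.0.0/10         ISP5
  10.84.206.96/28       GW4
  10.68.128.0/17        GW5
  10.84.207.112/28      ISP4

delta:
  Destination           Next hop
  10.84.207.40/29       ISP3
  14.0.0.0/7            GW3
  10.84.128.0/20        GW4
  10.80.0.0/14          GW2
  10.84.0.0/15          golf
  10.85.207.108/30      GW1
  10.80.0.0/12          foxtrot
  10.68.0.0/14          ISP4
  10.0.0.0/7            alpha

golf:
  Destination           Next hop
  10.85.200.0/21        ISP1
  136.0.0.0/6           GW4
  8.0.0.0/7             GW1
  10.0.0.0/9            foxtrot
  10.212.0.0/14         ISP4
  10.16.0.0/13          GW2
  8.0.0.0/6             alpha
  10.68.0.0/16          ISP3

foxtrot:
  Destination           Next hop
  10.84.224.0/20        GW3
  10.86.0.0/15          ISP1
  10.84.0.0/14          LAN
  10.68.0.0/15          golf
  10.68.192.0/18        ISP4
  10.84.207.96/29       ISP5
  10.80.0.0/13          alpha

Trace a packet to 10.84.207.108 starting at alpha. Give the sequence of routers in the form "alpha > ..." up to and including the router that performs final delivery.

At alpha: longest match for 10.84.207.108 is 10.80.0.0/13 -> delta
At delta: longest match for 10.84.207.108 is 10.84.0.0/15 -> golf
At golf: longest match for 10.84.207.108 is 10.0.0.0/9 -> foxtrot
At foxtrot: longest match for 10.84.207.108 is 10.84.0.0/14 -> LAN

alpha > delta > golf > foxtrot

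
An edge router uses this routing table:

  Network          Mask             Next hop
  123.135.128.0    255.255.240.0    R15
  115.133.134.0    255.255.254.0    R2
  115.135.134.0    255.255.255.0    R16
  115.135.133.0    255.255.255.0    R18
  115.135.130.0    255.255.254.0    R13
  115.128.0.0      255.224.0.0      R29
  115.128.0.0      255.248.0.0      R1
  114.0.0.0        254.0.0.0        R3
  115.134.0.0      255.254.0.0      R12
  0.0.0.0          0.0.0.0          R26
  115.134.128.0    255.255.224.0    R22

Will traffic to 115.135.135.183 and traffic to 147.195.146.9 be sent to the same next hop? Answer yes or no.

115.135.135.183: longest match 115.134.0.0/15 -> R12
147.195.146.9: longest match 0.0.0.0/0 -> R26

no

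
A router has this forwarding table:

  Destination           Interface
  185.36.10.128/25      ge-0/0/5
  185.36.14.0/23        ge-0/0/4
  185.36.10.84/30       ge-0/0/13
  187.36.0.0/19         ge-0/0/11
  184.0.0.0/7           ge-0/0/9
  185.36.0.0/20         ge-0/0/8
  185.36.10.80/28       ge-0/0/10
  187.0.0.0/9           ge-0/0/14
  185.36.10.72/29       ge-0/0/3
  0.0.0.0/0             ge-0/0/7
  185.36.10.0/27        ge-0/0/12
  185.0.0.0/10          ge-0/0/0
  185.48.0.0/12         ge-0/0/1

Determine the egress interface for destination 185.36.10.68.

Routes whose prefix contains 185.36.10.68:
  0.0.0.0/0 (default, matches everything) -> ge-0/0/7
  184.0.0.0/7 (184.0.0.0 - 185.255.255.255) -> ge-0/0/9
  185.0.0.0/10 (185.0.0.0 - 185.63.255.255) -> ge-0/0/0
  185.36.0.0/20 (185.36.0.0 - 185.36.15.255) -> ge-0/0/8
More-specific entries that do NOT match:
  185.36.10.84/30 (185.36.10.84 - 185.36.10.87) does not contain 185.36.10.68
  185.36.10.72/29 (185.36.10.72 - 185.36.10.79) does not contain 185.36.10.68
  185.36.10.80/28 (185.36.10.80 - 185.36.10.95) does not contain 185.36.10.68
  185.36.10.0/27 (185.36.10.0 - 185.36.10.31) does not contain 185.36.10.68
  185.36.10.128/25 (185.36.10.128 - 185.36.10.255) does not contain 185.36.10.68
  185.36.14.0/23 (185.36.14.0 - 185.36.15.255) does not contain 185.36.10.68
Longest matching prefix is /20 -> interface ge-0/0/8.

ge-0/0/8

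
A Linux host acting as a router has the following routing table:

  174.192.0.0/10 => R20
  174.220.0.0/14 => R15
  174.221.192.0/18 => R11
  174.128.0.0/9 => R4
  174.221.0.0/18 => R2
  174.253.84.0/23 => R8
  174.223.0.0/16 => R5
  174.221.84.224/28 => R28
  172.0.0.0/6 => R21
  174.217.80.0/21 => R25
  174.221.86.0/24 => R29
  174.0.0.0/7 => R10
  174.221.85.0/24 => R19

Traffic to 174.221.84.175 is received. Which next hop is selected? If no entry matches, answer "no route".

Routes whose prefix contains 174.221.84.175:
  172.0.0.0/6 (172.0.0.0 - 175.255.255.255) -> R21
  174.0.0.0/7 (174.0.0.0 - 175.255.255.255) -> R10
  174.128.0.0/9 (174.128.0.0 - 174.255.255.255) -> R4
  174.192.0.0/10 (174.192.0.0 - 174.255.255.255) -> R20
  174.220.0.0/14 (174.220.0.0 - 174.223.255.255) -> R15
More-specific entries that do NOT match:
  174.221.84.224/28 (174.221.84.224 - 174.221.84.239) does not contain 174.221.84.175
  174.221.86.0/24 (174.221.86.0 - 174.221.86.255) does not contain 174.221.84.175
  174.221.85.0/24 (174.221.85.0 - 174.221.85.255) does not contain 174.221.84.175
  174.253.84.0/23 (174.253.84.0 - 174.253.85.255) does not contain 174.221.84.175
  174.217.80.0/21 (174.217.80.0 - 174.217.87.255) does not contain 174.221.84.175
  174.221.192.0/18 (174.221.192.0 - 174.221.255.255) does not contain 174.221.84.175
  174.221.0.0/18 (174.221.0.0 - 174.221.63.255) does not contain 174.221.84.175
  174.223.0.0/16 (174.223.0.0 - 174.223.255.255) does not contain 174.221.84.175
Longest matching prefix is /14 -> next hop R15.

R15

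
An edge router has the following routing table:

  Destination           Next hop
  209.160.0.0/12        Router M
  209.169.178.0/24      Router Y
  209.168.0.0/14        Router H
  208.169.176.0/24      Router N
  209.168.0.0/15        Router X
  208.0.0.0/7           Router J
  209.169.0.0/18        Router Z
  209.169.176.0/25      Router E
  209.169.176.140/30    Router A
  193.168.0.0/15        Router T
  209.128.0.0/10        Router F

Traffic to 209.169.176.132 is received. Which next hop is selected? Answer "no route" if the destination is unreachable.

Router X

Routes whose prefix contains 209.169.176.132:
  208.0.0.0/7 (208.0.0.0 - 209.255.255.255) -> Router J
  209.128.0.0/10 (209.128.0.0 - 209.191.255.255) -> Router F
  209.160.0.0/12 (209.160.0.0 - 209.175.255.255) -> Router M
  209.168.0.0/14 (209.168.0.0 - 209.171.255.255) -> Router H
  209.168.0.0/15 (209.168.0.0 - 209.169.255.255) -> Router X
More-specific entries that do NOT match:
  209.169.176.140/30 (209.169.176.140 - 209.169.176.143) does not contain 209.169.176.132
  209.169.176.0/25 (209.169.176.0 - 209.169.176.127) does not contain 209.169.176.132
  209.169.178.0/24 (209.169.178.0 - 209.169.178.255) does not contain 209.169.176.132
  208.169.176.0/24 (208.169.176.0 - 208.169.176.255) does not contain 209.169.176.132
  209.169.0.0/18 (209.169.0.0 - 209.169.63.255) does not contain 209.169.176.132
Longest matching prefix is /15 -> next hop Router X.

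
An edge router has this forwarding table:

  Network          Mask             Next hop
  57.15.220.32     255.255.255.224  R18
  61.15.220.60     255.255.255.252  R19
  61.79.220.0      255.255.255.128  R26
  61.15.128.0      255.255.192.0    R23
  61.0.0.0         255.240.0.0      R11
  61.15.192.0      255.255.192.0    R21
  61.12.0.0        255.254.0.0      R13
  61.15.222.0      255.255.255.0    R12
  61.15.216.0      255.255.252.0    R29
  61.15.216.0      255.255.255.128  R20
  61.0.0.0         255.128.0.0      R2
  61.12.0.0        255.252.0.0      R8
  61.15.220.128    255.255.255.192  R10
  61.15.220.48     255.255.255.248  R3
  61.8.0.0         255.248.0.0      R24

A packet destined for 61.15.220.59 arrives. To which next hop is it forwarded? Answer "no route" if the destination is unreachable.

Routes whose prefix contains 61.15.220.59:
  61.0.0.0/9 (61.0.0.0 - 61.127.255.255) -> R2
  61.0.0.0/12 (61.0.0.0 - 61.15.255.255) -> R11
  61.8.0.0/13 (61.8.0.0 - 61.15.255.255) -> R24
  61.12.0.0/14 (61.12.0.0 - 61.15.255.255) -> R8
  61.15.192.0/18 (61.15.192.0 - 61.15.255.255) -> R21
More-specific entries that do NOT match:
  61.15.220.60/30 (61.15.220.60 - 61.15.220.63) does not contain 61.15.220.59
  61.15.220.48/29 (61.15.220.48 - 61.15.220.55) does not contain 61.15.220.59
  57.15.220.32/27 (57.15.220.32 - 57.15.220.63) does not contain 61.15.220.59
  61.15.220.128/26 (61.15.220.128 - 61.15.220.191) does not contain 61.15.220.59
  61.79.220.0/25 (61.79.220.0 - 61.79.220.127) does not contain 61.15.220.59
  61.15.216.0/25 (61.15.216.0 - 61.15.216.127) does not contain 61.15.220.59
  61.15.222.0/24 (61.15.222.0 - 61.15.222.255) does not contain 61.15.220.59
  61.15.216.0/22 (61.15.216.0 - 61.15.219.255) does not contain 61.15.220.59
Longest matching prefix is /18 -> next hop R21.

R21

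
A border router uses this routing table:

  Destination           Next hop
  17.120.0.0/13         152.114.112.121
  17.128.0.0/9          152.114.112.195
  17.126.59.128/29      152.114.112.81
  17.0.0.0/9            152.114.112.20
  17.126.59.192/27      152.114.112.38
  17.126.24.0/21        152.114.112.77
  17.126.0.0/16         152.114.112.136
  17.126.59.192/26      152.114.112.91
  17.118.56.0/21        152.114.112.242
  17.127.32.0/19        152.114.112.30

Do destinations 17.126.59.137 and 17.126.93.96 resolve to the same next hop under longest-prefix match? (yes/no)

17.126.59.137: longest match 17.126.0.0/16 -> 152.114.112.136
17.126.93.96: longest match 17.126.0.0/16 -> 152.114.112.136

yes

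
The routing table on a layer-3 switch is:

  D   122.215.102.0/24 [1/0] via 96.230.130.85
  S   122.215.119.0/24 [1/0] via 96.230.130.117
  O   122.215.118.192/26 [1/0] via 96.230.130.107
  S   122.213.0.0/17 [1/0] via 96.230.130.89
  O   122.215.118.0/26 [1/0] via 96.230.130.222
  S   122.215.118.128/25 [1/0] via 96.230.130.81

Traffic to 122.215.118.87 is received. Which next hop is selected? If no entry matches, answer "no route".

No entry's prefix contains 122.215.118.87; there is no default route.

no route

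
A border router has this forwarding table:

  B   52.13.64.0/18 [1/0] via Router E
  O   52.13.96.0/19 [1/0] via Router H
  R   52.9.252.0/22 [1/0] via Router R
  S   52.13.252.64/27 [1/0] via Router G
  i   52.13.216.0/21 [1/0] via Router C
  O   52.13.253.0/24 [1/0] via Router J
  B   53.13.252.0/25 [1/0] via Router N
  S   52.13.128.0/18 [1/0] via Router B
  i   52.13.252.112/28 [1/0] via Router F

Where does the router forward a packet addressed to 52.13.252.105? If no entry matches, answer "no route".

No entry's prefix contains 52.13.252.105; there is no default route.

no route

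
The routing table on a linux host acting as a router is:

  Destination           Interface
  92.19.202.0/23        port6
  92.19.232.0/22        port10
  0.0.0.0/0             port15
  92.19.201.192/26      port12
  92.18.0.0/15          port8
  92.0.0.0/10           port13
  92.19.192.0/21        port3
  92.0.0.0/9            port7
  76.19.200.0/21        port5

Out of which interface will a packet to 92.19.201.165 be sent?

port8

Routes whose prefix contains 92.19.201.165:
  0.0.0.0/0 (default, matches everything) -> port15
  92.0.0.0/9 (92.0.0.0 - 92.127.255.255) -> port7
  92.0.0.0/10 (92.0.0.0 - 92.63.255.255) -> port13
  92.18.0.0/15 (92.18.0.0 - 92.19.255.255) -> port8
More-specific entries that do NOT match:
  92.19.201.192/26 (92.19.201.192 - 92.19.201.255) does not contain 92.19.201.165
  92.19.202.0/23 (92.19.202.0 - 92.19.203.255) does not contain 92.19.201.165
  92.19.232.0/22 (92.19.232.0 - 92.19.235.255) does not contain 92.19.201.165
  92.19.192.0/21 (92.19.192.0 - 92.19.199.255) does not contain 92.19.201.165
  76.19.200.0/21 (76.19.200.0 - 76.19.207.255) does not contain 92.19.201.165
Longest matching prefix is /15 -> interface port8.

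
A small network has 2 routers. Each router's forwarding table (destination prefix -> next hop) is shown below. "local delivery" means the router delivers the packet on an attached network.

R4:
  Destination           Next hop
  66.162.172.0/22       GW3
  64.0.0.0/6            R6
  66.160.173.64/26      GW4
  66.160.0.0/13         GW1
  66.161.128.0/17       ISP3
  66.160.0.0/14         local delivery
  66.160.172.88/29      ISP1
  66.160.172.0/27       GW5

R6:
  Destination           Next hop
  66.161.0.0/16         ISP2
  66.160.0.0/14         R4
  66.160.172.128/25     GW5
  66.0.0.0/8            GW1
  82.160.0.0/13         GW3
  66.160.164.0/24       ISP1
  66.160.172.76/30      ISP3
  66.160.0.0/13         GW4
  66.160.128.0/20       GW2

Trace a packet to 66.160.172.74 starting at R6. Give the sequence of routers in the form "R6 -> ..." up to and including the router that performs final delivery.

At R6: longest match for 66.160.172.74 is 66.160.0.0/14 -> R4
At R4: longest match for 66.160.172.74 is 66.160.0.0/14 -> local delivery

R6 -> R4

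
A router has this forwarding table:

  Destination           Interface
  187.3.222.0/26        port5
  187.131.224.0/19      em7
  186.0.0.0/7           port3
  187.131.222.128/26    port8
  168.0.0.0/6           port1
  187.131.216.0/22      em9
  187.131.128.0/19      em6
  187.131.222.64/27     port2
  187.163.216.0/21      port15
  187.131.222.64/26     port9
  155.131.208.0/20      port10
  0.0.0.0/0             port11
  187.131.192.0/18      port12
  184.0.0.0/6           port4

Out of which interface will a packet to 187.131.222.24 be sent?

Routes whose prefix contains 187.131.222.24:
  0.0.0.0/0 (default, matches everything) -> port11
  184.0.0.0/6 (184.0.0.0 - 187.255.255.255) -> port4
  186.0.0.0/7 (186.0.0.0 - 187.255.255.255) -> port3
  187.131.192.0/18 (187.131.192.0 - 187.131.255.255) -> port12
More-specific entries that do NOT match:
  187.131.222.64/27 (187.131.222.64 - 187.131.222.95) does not contain 187.131.222.24
  187.3.222.0/26 (187.3.222.0 - 187.3.222.63) does not contain 187.131.222.24
  187.131.222.128/26 (187.131.222.128 - 187.131.222.191) does not contain 187.131.222.24
  187.131.222.64/26 (187.131.222.64 - 187.131.222.127) does not contain 187.131.222.24
  187.131.216.0/22 (187.131.216.0 - 187.131.219.255) does not contain 187.131.222.24
  187.163.216.0/21 (187.163.216.0 - 187.163.223.255) does not contain 187.131.222.24
  155.131.208.0/20 (155.131.208.0 - 155.131.223.255) does not contain 187.131.222.24
  187.131.224.0/19 (187.131.224.0 - 187.131.255.255) does not contain 187.131.222.24
  187.131.128.0/19 (187.131.128.0 - 187.131.159.255) does not contain 187.131.222.24
Longest matching prefix is /18 -> interface port12.

port12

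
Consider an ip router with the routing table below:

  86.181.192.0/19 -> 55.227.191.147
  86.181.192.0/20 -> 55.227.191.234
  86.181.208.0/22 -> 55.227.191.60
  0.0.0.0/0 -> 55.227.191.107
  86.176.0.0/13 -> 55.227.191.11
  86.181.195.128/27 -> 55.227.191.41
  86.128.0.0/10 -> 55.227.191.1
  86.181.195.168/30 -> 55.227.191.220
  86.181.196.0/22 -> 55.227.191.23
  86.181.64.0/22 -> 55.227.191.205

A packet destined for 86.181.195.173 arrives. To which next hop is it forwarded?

55.227.191.234

Routes whose prefix contains 86.181.195.173:
  0.0.0.0/0 (default, matches everything) -> 55.227.191.107
  86.128.0.0/10 (86.128.0.0 - 86.191.255.255) -> 55.227.191.1
  86.176.0.0/13 (86.176.0.0 - 86.183.255.255) -> 55.227.191.11
  86.181.192.0/19 (86.181.192.0 - 86.181.223.255) -> 55.227.191.147
  86.181.192.0/20 (86.181.192.0 - 86.181.207.255) -> 55.227.191.234
More-specific entries that do NOT match:
  86.181.195.168/30 (86.181.195.168 - 86.181.195.171) does not contain 86.181.195.173
  86.181.195.128/27 (86.181.195.128 - 86.181.195.159) does not contain 86.181.195.173
  86.181.208.0/22 (86.181.208.0 - 86.181.211.255) does not contain 86.181.195.173
  86.181.196.0/22 (86.181.196.0 - 86.181.199.255) does not contain 86.181.195.173
  86.181.64.0/22 (86.181.64.0 - 86.181.67.255) does not contain 86.181.195.173
Longest matching prefix is /20 -> next hop 55.227.191.234.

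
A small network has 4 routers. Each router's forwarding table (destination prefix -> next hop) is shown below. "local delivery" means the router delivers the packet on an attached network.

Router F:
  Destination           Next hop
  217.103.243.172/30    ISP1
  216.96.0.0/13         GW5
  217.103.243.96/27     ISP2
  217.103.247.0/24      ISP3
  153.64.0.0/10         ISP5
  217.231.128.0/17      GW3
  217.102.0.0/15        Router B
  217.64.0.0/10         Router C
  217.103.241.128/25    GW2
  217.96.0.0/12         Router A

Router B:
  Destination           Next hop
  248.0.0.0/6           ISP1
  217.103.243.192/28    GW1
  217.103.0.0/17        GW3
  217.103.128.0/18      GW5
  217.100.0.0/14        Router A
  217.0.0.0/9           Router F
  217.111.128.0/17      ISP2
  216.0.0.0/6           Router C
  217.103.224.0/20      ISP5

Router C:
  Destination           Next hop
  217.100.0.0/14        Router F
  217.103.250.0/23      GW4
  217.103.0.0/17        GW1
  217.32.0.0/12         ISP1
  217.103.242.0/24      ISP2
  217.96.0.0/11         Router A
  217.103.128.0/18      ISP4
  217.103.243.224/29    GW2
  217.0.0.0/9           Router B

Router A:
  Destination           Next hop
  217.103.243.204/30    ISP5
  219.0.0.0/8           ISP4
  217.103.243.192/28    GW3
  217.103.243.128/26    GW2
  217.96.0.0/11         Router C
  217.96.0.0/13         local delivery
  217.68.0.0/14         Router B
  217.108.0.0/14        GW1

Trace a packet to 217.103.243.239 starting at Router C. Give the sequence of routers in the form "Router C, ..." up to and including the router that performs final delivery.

At Router C: longest match for 217.103.243.239 is 217.100.0.0/14 -> Router F
At Router F: longest match for 217.103.243.239 is 217.102.0.0/15 -> Router B
At Router B: longest match for 217.103.243.239 is 217.100.0.0/14 -> Router A
At Router A: longest match for 217.103.243.239 is 217.96.0.0/13 -> local delivery

Router C, Router F, Router B, Router A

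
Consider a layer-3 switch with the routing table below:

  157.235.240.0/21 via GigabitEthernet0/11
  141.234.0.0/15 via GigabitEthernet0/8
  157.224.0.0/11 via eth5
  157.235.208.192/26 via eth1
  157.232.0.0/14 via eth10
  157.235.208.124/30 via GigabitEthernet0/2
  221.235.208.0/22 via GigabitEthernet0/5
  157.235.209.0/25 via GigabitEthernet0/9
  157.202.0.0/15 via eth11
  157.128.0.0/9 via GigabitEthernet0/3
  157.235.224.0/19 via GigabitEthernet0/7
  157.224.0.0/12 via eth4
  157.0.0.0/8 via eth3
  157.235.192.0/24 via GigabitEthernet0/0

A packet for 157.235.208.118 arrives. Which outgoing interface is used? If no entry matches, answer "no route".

Routes whose prefix contains 157.235.208.118:
  157.0.0.0/8 (157.0.0.0 - 157.255.255.255) -> eth3
  157.128.0.0/9 (157.128.0.0 - 157.255.255.255) -> GigabitEthernet0/3
  157.224.0.0/11 (157.224.0.0 - 157.255.255.255) -> eth5
  157.224.0.0/12 (157.224.0.0 - 157.239.255.255) -> eth4
  157.232.0.0/14 (157.232.0.0 - 157.235.255.255) -> eth10
More-specific entries that do NOT match:
  157.235.208.124/30 (157.235.208.124 - 157.235.208.127) does not contain 157.235.208.118
  157.235.208.192/26 (157.235.208.192 - 157.235.208.255) does not contain 157.235.208.118
  157.235.209.0/25 (157.235.209.0 - 157.235.209.127) does not contain 157.235.208.118
  157.235.192.0/24 (157.235.192.0 - 157.235.192.255) does not contain 157.235.208.118
  221.235.208.0/22 (221.235.208.0 - 221.235.211.255) does not contain 157.235.208.118
  157.235.240.0/21 (157.235.240.0 - 157.235.247.255) does not contain 157.235.208.118
  157.235.224.0/19 (157.235.224.0 - 157.235.255.255) does not contain 157.235.208.118
  141.234.0.0/15 (141.234.0.0 - 141.235.255.255) does not contain 157.235.208.118
  157.202.0.0/15 (157.202.0.0 - 157.203.255.255) does not contain 157.235.208.118
Longest matching prefix is /14 -> interface eth10.

eth10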